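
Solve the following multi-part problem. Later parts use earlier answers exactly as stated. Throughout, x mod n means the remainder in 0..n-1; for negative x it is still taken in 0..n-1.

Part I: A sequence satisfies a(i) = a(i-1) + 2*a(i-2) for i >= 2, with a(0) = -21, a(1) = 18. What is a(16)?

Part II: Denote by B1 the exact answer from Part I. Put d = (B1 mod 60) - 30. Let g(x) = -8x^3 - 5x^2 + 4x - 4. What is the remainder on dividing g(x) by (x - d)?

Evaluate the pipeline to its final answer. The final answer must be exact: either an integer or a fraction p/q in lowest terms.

1520

Part I: a(2) = 1*(18) + 2*(-21) = -24; iterating: a(2)=-24, a(3)=12, a(4)=-36, a(5)=-12, a(6)=-84, a(7)=-108, a(8)=-276, a(9)=-492, a(10)=-1044, a(11)=-2028, a(12)=-4116, a(13)=-8172, a(14)=-16404, a(15)=-32748, a(16)=-65556; answer -65556
Part II: B1 = -65556; d = -6; remainder = value at the root: -8*(-6)^3 - 5*(-6)^2 + 4*(-6)^1 - 4 = (1728) + (-180) + (-24) + (-4) = 1520; answer 1520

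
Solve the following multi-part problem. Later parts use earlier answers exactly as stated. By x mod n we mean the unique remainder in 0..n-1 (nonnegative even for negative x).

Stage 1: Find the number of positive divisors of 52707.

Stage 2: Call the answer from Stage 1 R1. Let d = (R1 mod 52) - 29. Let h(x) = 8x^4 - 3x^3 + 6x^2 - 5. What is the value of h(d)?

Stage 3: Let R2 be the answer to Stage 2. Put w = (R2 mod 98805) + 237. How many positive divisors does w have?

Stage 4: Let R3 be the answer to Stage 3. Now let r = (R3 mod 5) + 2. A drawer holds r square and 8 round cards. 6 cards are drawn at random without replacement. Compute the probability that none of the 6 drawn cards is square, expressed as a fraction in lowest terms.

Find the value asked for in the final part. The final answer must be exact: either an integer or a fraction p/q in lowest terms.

Stage 1: 52707 = 3 * 17569; number of divisors = (1+1) * (1+1) = 4; answer 4
Stage 2: R1 = 4; d = -25; 8*(-25)^4 - 3*(-25)^3 + 6*(-25)^2 - 5 = (3125000) + (46875) + (3750) + (-5) = 3175620; answer 3175620
Stage 3: R2 = 3175620; w = 14097; 14097 = 3 * 37 * 127; number of divisors = (1+1) * (1+1) * (1+1) = 8; answer 8
Stage 4: R3 = 8; r = 5; total draws C(13,6) = 1716; favorable C(8,6) = 28; P = 7/429; answer 7/429

7/429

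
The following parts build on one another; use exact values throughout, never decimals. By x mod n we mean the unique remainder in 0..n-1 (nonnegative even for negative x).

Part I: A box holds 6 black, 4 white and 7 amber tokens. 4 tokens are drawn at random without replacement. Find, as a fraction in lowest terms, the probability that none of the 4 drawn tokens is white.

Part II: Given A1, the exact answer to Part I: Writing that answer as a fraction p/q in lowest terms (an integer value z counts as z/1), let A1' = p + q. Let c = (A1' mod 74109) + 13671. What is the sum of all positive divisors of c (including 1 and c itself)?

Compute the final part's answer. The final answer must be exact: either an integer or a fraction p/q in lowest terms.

Part I: total draws C(17,4) = 2380; favorable C(13,4) = 715; P = 143/476; answer 143/476
Part II: A1 = 143/476; threaded value p + q = 619; c = 14290; 14290 = 2 * 5 * 1429; sigma = (1 + 2) * (1 + 5) * (1 + 1429) = 3 * 6 * 1430 = 25740; answer 25740

25740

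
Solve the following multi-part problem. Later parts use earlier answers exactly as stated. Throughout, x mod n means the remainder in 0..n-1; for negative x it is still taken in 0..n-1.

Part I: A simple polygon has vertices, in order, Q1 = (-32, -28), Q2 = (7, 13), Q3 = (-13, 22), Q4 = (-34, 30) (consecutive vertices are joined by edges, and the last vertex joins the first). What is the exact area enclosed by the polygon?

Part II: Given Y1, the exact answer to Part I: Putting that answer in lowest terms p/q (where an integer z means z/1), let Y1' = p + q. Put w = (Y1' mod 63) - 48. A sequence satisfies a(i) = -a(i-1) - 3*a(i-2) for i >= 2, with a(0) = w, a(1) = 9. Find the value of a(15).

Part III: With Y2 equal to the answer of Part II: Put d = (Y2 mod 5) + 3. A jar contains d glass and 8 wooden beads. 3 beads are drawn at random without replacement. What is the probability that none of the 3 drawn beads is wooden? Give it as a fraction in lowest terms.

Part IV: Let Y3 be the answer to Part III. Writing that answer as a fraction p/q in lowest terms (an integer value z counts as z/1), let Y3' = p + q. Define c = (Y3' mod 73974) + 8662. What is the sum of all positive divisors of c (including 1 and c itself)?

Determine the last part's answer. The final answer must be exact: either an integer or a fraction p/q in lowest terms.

Part I: cross terms: (-32*13 - 7*-28)=-220, (7*22 - -13*13)=323, (-13*30 - -34*22)=358, (-34*-28 - -32*30)=1912; twice the area = |2373| = 2373; area = 2373/2; answer 2373/2
Part II: Y1 = 2373/2; threaded value p + q = 2375; w = -4; a(2) = -1*(9) - 3*(-4) = 3; iterating: a(2)=3, a(3)=-30, a(4)=21, a(5)=69, a(6)=-132, a(7)=-75, a(8)=471, a(9)=-246, a(10)=-1167, a(11)=1905, a(12)=1596, a(13)=-7311, a(14)=2523, a(15)=19410; answer 19410
Part III: Y2 = 19410; d = 3; total draws C(11,3) = 165; favorable C(3,3) = 1; P = 1/165; answer 1/165
Part IV: Y3 = 1/165; threaded value p + q = 166; c = 8828; 8828 = 2^2 * 2207; sigma = (1 + 2 + 4) * (1 + 2207) = 7 * 2208 = 15456; answer 15456

15456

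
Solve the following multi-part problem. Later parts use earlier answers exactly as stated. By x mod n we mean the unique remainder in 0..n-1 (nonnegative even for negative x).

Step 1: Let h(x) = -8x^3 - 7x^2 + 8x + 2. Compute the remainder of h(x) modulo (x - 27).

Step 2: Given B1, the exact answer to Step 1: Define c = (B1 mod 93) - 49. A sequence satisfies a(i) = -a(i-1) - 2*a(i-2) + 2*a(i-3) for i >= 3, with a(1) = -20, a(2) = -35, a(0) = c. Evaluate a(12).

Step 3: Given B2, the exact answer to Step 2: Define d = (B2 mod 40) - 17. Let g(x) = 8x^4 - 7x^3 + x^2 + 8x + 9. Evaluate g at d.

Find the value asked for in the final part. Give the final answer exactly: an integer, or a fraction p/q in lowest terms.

Step 1: remainder = value at the root: -8*(27)^3 - 7*(27)^2 + 8*(27)^1 + 2 = (-157464) + (-5103) + (216) + (2) = -162349; answer -162349
Step 2: B1 = -162349; c = -20; a(3) = -1*(-35) - 2*(-20) + 2*(-20) = 35; iterating: a(3)=35, a(4)=-5, a(5)=-135, a(6)=215, a(7)=45, a(8)=-745, a(9)=1085, a(10)=495, a(11)=-4155, a(12)=5335; answer 5335
Step 3: B2 = 5335; d = -2; 8*(-2)^4 - 7*(-2)^3 + 1*(-2)^2 + 8*(-2)^1 + 9 = (128) + (56) + (4) + (-16) + (9) = 181; answer 181

181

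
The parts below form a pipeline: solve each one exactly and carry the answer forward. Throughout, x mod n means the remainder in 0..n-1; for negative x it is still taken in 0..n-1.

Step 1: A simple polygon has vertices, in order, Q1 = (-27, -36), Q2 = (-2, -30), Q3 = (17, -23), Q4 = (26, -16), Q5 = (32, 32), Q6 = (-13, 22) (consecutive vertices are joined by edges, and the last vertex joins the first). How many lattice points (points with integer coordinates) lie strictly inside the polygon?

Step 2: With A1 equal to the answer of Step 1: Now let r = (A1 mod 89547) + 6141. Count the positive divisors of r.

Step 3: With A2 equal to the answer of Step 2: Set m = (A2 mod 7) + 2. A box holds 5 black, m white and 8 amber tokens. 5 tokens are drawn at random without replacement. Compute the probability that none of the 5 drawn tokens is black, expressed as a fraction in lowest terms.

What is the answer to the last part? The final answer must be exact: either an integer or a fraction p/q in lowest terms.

198/1547

Step 1: cross terms: (-27*-30 - -2*-36)=738, (-2*-23 - 17*-30)=556, (17*-16 - 26*-23)=326, (26*32 - 32*-16)=1344, (32*22 - -13*32)=1120, (-13*-36 - -27*22)=1062; twice the area = |5146| = 5146; area = 2573; boundary points = 1 + 1 + 1 + 6 + 5 + 2 = 16; strictly interior points = area - boundary/2 + 1 = 2566; answer 2566
Step 2: A1 = 2566; r = 8707; 8707 is prime, so its only divisors are 1 and 8707; count = 2; answer 2
Step 3: A2 = 2; m = 4; total draws C(17,5) = 6188; favorable C(12,5) = 792; P = 198/1547; answer 198/1547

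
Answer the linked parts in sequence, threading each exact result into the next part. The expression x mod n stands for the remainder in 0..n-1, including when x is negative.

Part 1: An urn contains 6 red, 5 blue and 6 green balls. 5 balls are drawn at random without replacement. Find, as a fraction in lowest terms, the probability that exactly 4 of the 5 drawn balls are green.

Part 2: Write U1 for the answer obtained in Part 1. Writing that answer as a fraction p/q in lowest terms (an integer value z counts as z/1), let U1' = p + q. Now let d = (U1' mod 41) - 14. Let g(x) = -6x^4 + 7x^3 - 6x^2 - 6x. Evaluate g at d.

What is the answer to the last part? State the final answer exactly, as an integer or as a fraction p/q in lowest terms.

-2238275

Part 1: total draws C(17,5) = 6188; favorable C(6,4)*C(11,1) = 165; P = 165/6188; answer 165/6188
Part 2: U1 = 165/6188; threaded value p + q = 6353; d = 25; -6*(25)^4 + 7*(25)^3 - 6*(25)^2 - 6*(25)^1 = (-2343750) + (109375) + (-3750) + (-150) = -2238275; answer -2238275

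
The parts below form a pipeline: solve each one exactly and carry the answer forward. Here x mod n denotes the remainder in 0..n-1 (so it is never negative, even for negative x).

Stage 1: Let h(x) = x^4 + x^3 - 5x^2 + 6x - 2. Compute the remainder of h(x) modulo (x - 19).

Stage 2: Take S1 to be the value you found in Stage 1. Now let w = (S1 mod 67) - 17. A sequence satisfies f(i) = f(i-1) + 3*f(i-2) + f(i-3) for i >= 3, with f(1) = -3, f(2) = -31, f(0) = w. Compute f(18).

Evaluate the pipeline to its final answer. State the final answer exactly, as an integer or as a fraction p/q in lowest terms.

Stage 1: remainder = value at the root: 1*(19)^4 + 1*(19)^3 - 5*(19)^2 + 6*(19)^1 - 2 = (130321) + (6859) + (-1805) + (114) + (-2) = 135487; answer 135487
Stage 2: S1 = 135487; w = -4; f(3) = 1*(-31) + 3*(-3) + 1*(-4) = -44; iterating: f(3)=-44, f(4)=-140, f(5)=-303, f(6)=-767, f(7)=-1816, f(8)=-4420, f(9)=-10635, f(10)=-25711, f(11)=-62036, f(12)=-149804, f(13)=-361623, f(14)=-873071, f(15)=-2107744, f(16)=-5088580, f(17)=-12284883, f(18)=-29658367; answer -29658367

-29658367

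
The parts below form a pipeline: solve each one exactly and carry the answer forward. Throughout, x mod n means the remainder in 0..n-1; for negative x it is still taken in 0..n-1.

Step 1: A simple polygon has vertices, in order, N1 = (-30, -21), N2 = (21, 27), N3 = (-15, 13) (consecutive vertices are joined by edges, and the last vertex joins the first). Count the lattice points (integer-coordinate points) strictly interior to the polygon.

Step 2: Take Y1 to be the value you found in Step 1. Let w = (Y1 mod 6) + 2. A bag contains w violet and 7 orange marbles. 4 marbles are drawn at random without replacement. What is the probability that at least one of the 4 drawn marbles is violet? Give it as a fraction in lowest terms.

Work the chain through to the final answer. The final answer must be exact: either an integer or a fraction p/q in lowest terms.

Step 1: cross terms: (-30*27 - 21*-21)=-369, (21*13 - -15*27)=678, (-15*-21 - -30*13)=705; twice the area = |1014| = 1014; area = 507; boundary points = 3 + 2 + 1 = 6; strictly interior points = area - boundary/2 + 1 = 505; answer 505
Step 2: Y1 = 505; w = 3; total draws C(10,4) = 210; complement C(7,4) = 35; favorable 210 - 35 = 175; P = 5/6; answer 5/6

5/6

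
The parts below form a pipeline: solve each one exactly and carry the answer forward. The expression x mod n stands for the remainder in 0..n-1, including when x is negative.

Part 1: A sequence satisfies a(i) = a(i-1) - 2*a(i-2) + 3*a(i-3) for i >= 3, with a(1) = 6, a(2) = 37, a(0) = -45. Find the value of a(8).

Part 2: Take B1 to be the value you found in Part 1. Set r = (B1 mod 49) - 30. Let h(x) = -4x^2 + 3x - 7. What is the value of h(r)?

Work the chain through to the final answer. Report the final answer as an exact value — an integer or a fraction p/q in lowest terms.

Part 1: a(3) = 1*(37) - 2*(6) + 3*(-45) = -110; iterating: a(3)=-110, a(4)=-166, a(5)=165, a(6)=167, a(7)=-661, a(8)=-500; answer -500
Part 2: B1 = -500; r = 9; -4*(9)^2 + 3*(9)^1 - 7 = (-324) + (27) + (-7) = -304; answer -304

-304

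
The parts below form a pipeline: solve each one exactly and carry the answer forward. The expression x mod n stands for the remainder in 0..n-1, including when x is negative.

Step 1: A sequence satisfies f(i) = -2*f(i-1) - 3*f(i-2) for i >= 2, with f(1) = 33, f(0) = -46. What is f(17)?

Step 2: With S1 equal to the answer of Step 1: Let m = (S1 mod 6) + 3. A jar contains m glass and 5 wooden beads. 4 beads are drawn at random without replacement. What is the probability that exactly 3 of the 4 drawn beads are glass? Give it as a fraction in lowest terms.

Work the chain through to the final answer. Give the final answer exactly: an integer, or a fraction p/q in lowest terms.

Step 1: f(2) = -2*(33) - 3*(-46) = 72; iterating: f(2)=72, f(3)=-243, f(4)=270, f(5)=189, f(6)=-1188, f(7)=1809, f(8)=-54, f(9)=-5319, f(10)=10800, f(11)=-5643, f(12)=-21114, f(13)=59157, f(14)=-54972, f(15)=-67527, f(16)=299970, f(17)=-397359; answer -397359
Step 2: S1 = -397359; m = 6; total draws C(11,4) = 330; favorable C(6,3)*C(5,1) = 100; P = 10/33; answer 10/33

10/33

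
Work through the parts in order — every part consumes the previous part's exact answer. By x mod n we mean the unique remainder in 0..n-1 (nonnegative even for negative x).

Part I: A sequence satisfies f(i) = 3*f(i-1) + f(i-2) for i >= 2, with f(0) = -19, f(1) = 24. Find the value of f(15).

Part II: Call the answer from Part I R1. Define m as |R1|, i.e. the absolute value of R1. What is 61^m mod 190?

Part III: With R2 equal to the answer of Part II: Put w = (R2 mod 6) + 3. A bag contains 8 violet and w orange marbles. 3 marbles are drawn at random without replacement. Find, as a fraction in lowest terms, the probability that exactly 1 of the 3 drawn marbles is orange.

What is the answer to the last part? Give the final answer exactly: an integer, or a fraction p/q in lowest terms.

28/55

Part I: f(2) = 3*(24) + 1*(-19) = 53; iterating: f(2)=53, f(3)=183, f(4)=602, f(5)=1989, f(6)=6569, f(7)=21696, f(8)=71657, f(9)=236667, f(10)=781658, f(11)=2581641, f(12)=8526581, f(13)=28161384, f(14)=93010733, f(15)=307193583; answer 307193583
Part II: R1 = 307193583; m = 307193583; squarings mod 190: 61^1=61, 61^2=111, 61^4=161, 61^8=81, 61^16=101, 61^32=131, 61^64=61, 61^128=111, 61^256=161, 61^512=81, 61^1024=101, 61^2048=131, 61^4096=61, 61^8192=111, 61^16384=161, 61^32768=81, 61^65536=101, 61^131072=131, 61^262144=61, 61^524288=111, 61^1048576=161, 61^2097152=81, 61^4194304=101, 61^8388608=131, 61^16777216=61, 61^33554432=111, 61^67108864=161, 61^134217728=81, 61^268435456=101; 61^307193583 = 61^1 * 61^2 * 61^4 * 61^8 * 61^32 * 61^64 * 61^128 * 61^512 * 61^1024 * 61^8192 * 61^16384 * 61^65536 * 61^131072 * 61^262144 * 61^524288 * 61^4194304 * 61^33554432 * 61^268435456 = 121 (mod 190); answer 121
Part III: R2 = 121; w = 4; total draws C(12,3) = 220; favorable C(4,1)*C(8,2) = 112; P = 28/55; answer 28/55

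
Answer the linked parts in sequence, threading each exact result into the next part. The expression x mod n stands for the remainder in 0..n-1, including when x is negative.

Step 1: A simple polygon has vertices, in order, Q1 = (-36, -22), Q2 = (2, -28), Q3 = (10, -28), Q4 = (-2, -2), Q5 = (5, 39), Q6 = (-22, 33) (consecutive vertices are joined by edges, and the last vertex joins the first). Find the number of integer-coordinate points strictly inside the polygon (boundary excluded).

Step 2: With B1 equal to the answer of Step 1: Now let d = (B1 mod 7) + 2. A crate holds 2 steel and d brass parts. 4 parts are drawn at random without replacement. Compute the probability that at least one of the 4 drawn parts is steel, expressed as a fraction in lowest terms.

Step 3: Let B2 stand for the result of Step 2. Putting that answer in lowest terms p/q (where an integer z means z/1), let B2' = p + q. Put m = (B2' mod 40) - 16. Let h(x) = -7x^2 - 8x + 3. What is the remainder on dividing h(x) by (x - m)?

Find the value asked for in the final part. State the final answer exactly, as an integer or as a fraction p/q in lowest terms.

-1284

Step 1: cross terms: (-36*-28 - 2*-22)=1052, (2*-28 - 10*-28)=224, (10*-2 - -2*-28)=-76, (-2*39 - 5*-2)=-68, (5*33 - -22*39)=1023, (-22*-22 - -36*33)=1672; twice the area = |3827| = 3827; area = 3827/2; boundary points = 2 + 8 + 2 + 1 + 3 + 1 = 17; strictly interior points = area - boundary/2 + 1 = 1906; answer 1906
Step 2: B1 = 1906; d = 4; total draws C(6,4) = 15; complement C(4,4) = 1; favorable 15 - 1 = 14; P = 14/15; answer 14/15
Step 3: B2 = 14/15; threaded value p + q = 29; m = 13; remainder = value at the root: -7*(13)^2 - 8*(13)^1 + 3 = (-1183) + (-104) + (3) = -1284; answer -1284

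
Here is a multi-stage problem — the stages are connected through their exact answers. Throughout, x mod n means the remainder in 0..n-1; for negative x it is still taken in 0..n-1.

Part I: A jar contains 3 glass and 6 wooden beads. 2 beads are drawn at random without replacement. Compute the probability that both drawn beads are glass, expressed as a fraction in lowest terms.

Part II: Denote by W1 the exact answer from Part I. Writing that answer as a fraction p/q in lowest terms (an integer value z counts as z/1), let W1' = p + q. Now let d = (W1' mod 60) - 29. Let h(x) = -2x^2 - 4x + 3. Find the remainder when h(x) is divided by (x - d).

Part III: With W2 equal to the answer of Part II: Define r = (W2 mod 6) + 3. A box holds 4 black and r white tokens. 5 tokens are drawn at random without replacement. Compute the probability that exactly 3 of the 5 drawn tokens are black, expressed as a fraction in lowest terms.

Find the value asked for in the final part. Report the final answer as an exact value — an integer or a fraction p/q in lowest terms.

Part I: total draws C(9,2) = 36; favorable C(3,2) = 3; P = 1/12; answer 1/12
Part II: W1 = 1/12; threaded value p + q = 13; d = -16; remainder = value at the root: -2*(-16)^2 - 4*(-16)^1 + 3 = (-512) + (64) + (3) = -445; answer -445
Part III: W2 = -445; r = 8; total draws C(12,5) = 792; favorable C(4,3)*C(8,2) = 112; P = 14/99; answer 14/99

14/99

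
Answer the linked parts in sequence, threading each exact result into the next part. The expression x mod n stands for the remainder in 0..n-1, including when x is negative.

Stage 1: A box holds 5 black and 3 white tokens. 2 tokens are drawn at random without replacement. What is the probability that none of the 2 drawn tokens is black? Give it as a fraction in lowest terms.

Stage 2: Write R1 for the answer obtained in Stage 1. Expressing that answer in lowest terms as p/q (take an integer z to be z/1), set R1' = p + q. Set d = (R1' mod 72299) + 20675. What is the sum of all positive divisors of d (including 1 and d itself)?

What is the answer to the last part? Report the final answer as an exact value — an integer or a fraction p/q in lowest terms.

Stage 1: total draws C(8,2) = 28; favorable C(3,2) = 3; P = 3/28; answer 3/28
Stage 2: R1 = 3/28; threaded value p + q = 31; d = 20706; 20706 = 2 * 3 * 7 * 17 * 29; sigma = (1 + 2) * (1 + 3) * (1 + 7) * (1 + 17) * (1 + 29) = 3 * 4 * 8 * 18 * 30 = 51840; answer 51840

51840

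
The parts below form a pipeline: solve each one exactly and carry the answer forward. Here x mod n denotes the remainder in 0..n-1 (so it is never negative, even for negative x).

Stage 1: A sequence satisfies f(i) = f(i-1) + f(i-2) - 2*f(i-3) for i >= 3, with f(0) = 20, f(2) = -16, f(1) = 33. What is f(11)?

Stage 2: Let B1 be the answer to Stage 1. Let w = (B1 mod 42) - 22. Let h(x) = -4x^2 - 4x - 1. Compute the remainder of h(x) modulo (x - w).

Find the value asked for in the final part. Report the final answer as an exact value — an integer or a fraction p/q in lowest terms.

-169

Stage 1: f(3) = 1*(-16) + 1*(33) - 2*(20) = -23; iterating: f(3)=-23, f(4)=-105, f(5)=-96, f(6)=-155, f(7)=-41, f(8)=-4, f(9)=265, f(10)=343, f(11)=616; answer 616
Stage 2: B1 = 616; w = 6; remainder = value at the root: -4*(6)^2 - 4*(6)^1 - 1 = (-144) + (-24) + (-1) = -169; answer -169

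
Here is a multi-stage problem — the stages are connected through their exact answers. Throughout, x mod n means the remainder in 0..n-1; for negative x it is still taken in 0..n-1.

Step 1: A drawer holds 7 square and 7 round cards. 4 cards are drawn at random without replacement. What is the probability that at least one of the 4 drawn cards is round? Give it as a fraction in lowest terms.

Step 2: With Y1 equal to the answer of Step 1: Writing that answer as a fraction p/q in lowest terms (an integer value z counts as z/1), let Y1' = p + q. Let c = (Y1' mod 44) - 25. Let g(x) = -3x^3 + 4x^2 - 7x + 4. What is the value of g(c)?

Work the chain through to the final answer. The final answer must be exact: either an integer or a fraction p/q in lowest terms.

Step 1: total draws C(14,4) = 1001; complement C(7,4) = 35; favorable 1001 - 35 = 966; P = 138/143; answer 138/143
Step 2: Y1 = 138/143; threaded value p + q = 281; c = -8; -3*(-8)^3 + 4*(-8)^2 - 7*(-8)^1 + 4 = (1536) + (256) + (56) + (4) = 1852; answer 1852

1852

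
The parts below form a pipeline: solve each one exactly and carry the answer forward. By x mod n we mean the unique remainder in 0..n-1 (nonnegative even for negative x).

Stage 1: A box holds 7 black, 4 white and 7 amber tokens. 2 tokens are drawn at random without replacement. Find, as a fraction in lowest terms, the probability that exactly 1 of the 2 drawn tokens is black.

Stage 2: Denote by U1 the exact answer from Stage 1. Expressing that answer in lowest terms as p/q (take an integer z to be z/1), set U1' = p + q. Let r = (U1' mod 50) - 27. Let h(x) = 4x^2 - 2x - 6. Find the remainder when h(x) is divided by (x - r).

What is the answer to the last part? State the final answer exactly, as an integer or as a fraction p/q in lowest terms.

24

Stage 1: total draws C(18,2) = 153; favorable C(7,1)*C(11,1) = 77; P = 77/153; answer 77/153
Stage 2: U1 = 77/153; threaded value p + q = 230; r = 3; remainder = value at the root: 4*(3)^2 - 2*(3)^1 - 6 = (36) + (-6) + (-6) = 24; answer 24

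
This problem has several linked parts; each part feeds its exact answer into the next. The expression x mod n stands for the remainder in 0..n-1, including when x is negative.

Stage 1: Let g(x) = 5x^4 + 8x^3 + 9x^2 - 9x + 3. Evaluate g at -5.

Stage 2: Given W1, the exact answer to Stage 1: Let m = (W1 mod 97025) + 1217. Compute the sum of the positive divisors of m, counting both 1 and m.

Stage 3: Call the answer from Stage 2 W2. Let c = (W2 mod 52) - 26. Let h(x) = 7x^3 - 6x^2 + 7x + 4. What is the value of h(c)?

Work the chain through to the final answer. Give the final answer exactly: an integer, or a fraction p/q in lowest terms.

6474

Stage 1: 5*(-5)^4 + 8*(-5)^3 + 9*(-5)^2 - 9*(-5)^1 + 3 = (3125) + (-1000) + (225) + (45) + (3) = 2398; answer 2398
Stage 2: W1 = 2398; m = 3615; 3615 = 3 * 5 * 241; sigma = (1 + 3) * (1 + 5) * (1 + 241) = 4 * 6 * 242 = 5808; answer 5808
Stage 3: W2 = 5808; c = 10; 7*(10)^3 - 6*(10)^2 + 7*(10)^1 + 4 = (7000) + (-600) + (70) + (4) = 6474; answer 6474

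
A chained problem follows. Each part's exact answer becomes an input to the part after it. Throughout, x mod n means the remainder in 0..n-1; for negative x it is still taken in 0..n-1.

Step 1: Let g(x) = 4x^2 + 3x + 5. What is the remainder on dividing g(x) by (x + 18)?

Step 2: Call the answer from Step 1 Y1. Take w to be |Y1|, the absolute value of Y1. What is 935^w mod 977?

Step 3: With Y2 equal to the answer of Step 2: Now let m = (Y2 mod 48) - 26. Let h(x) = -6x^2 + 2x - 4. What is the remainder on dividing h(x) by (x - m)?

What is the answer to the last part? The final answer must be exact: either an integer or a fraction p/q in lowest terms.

Step 1: remainder = value at the root: 4*(-18)^2 + 3*(-18)^1 + 5 = (1296) + (-54) + (5) = 1247; answer 1247
Step 2: Y1 = 1247; w = 1247; squarings mod 977: 935^1=935, 935^2=787, 935^4=928, 935^8=447, 935^16=501, 935^32=889, 935^64=905, 935^128=299, 935^256=494, 935^512=763, 935^1024=854; 935^1247 = 935^1 * 935^2 * 935^4 * 935^8 * 935^16 * 935^64 * 935^128 * 935^1024 = 388 (mod 977); answer 388
Step 3: Y2 = 388; m = -22; remainder = value at the root: -6*(-22)^2 + 2*(-22)^1 - 4 = (-2904) + (-44) + (-4) = -2952; answer -2952

-2952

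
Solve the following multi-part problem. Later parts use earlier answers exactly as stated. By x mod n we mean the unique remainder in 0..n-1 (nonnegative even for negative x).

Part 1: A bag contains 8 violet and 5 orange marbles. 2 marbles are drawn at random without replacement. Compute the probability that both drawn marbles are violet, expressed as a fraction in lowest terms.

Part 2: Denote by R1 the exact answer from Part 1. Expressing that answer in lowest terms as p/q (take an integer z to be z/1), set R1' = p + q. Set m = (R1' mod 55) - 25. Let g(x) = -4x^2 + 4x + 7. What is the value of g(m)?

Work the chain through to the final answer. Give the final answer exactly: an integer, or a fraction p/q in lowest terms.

-3017

Part 1: total draws C(13,2) = 78; favorable C(8,2) = 28; P = 14/39; answer 14/39
Part 2: R1 = 14/39; threaded value p + q = 53; m = 28; -4*(28)^2 + 4*(28)^1 + 7 = (-3136) + (112) + (7) = -3017; answer -3017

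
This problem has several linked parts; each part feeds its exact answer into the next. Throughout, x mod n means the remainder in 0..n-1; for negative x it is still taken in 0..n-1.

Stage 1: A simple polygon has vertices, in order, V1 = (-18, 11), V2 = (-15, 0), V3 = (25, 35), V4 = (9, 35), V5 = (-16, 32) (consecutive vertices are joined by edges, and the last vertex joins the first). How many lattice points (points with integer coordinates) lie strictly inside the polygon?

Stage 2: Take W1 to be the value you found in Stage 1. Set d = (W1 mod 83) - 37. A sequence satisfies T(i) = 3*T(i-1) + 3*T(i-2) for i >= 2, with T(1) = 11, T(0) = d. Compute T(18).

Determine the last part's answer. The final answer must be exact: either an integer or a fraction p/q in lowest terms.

Stage 1: cross terms: (-18*0 - -15*11)=165, (-15*35 - 25*0)=-525, (25*35 - 9*35)=560, (9*32 - -16*35)=848, (-16*11 - -18*32)=400; twice the area = |1448| = 1448; area = 724; boundary points = 1 + 5 + 16 + 1 + 1 = 24; strictly interior points = area - boundary/2 + 1 = 713; answer 713
Stage 2: W1 = 713; d = 12; T(2) = 3*(11) + 3*(12) = 69; iterating: T(2)=69, T(3)=240, T(4)=927, T(5)=3501, T(6)=13284, T(7)=50355, T(8)=190917, T(9)=723816, T(10)=2744199, T(11)=10404045, T(12)=39444732, T(13)=149546331, T(14)=566973189, T(15)=2149558560, T(16)=8149595247, T(17)=30897461421, T(18)=117141170004; answer 117141170004

117141170004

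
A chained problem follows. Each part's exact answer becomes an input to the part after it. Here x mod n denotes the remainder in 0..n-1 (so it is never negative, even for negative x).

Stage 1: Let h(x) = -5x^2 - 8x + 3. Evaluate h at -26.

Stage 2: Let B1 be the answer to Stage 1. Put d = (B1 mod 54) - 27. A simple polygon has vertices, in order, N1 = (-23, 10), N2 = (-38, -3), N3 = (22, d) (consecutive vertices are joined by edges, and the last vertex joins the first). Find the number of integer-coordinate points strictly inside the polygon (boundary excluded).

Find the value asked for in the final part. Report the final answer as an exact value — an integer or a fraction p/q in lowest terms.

Stage 1: -5*(-26)^2 - 8*(-26)^1 + 3 = (-3380) + (208) + (3) = -3169; answer -3169
Stage 2: B1 = -3169; d = -10; cross terms: (-23*-3 - -38*10)=449, (-38*-10 - 22*-3)=446, (22*10 - -23*-10)=-10; twice the area = |885| = 885; area = 885/2; boundary points = 1 + 1 + 5 = 7; strictly interior points = area - boundary/2 + 1 = 440; answer 440

440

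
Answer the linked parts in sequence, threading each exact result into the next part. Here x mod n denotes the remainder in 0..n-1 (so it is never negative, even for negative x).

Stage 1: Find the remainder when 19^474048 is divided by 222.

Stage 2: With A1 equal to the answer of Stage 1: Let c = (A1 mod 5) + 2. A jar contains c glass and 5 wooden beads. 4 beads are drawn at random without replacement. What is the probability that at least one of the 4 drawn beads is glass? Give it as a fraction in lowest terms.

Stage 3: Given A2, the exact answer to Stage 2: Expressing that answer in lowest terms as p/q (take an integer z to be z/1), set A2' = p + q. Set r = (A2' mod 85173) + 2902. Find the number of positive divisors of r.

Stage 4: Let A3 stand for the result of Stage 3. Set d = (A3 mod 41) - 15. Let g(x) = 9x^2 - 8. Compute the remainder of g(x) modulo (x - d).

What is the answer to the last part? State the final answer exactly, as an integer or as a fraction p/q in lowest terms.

1081

Stage 1: squarings mod 222: 19^1=19, 19^2=139, 19^4=7, 19^8=49, 19^16=181, 19^32=127, 19^64=145, 19^128=157, 19^256=7, 19^512=49, 19^1024=181, 19^2048=127, 19^4096=145, 19^8192=157, 19^16384=7, 19^32768=49, 19^65536=181, 19^131072=127, 19^262144=145; 19^474048 = 19^64 * 19^128 * 19^256 * 19^512 * 19^2048 * 19^4096 * 19^8192 * 19^65536 * 19^131072 * 19^262144 = 1 (mod 222); answer 1
Stage 2: A1 = 1; c = 3; total draws C(8,4) = 70; complement C(5,4) = 5; favorable 70 - 5 = 65; P = 13/14; answer 13/14
Stage 3: A2 = 13/14; threaded value p + q = 27; r = 2929; 2929 = 29 * 101; number of divisors = (1+1) * (1+1) = 4; answer 4
Stage 4: A3 = 4; d = -11; remainder = value at the root: 9*(-11)^2 - 8 = (1089) + (-8) = 1081; answer 1081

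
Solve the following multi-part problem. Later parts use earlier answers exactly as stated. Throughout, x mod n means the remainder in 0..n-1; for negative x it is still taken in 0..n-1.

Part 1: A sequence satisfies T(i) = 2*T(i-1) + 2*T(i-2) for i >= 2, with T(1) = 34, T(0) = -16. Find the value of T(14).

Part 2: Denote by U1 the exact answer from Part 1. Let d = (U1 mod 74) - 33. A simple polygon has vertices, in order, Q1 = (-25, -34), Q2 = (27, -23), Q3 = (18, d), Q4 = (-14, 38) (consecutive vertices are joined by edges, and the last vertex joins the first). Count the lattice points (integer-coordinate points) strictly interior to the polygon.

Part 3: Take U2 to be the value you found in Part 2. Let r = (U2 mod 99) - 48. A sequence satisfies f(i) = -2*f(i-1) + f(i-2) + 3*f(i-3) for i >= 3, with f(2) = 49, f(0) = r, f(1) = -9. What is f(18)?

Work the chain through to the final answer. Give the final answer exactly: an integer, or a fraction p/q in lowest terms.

Part 1: T(2) = 2*(34) + 2*(-16) = 36; iterating: T(2)=36, T(3)=140, T(4)=352, T(5)=984, T(6)=2672, T(7)=7312, T(8)=19968, T(9)=54560, T(10)=149056, T(11)=407232, T(12)=1112576, T(13)=3039616, T(14)=8304384; answer 8304384
Part 2: U1 = 8304384; d = -3; cross terms: (-25*-23 - 27*-34)=1493, (27*-3 - 18*-23)=333, (18*38 - -14*-3)=642, (-14*-34 - -25*38)=1426; twice the area = |3894| = 3894; area = 1947; boundary points = 1 + 1 + 1 + 1 = 4; strictly interior points = area - boundary/2 + 1 = 1946; answer 1946
Part 3: U2 = 1946; r = 17; f(3) = -2*(49) + 1*(-9) + 3*(17) = -56; iterating: f(3)=-56, f(4)=134, f(5)=-177, f(6)=320, f(7)=-415, f(8)=619, f(9)=-693, f(10)=760, f(11)=-356, f(12)=-607, f(13)=3138, f(14)=-7951, f(15)=17219, f(16)=-32975, f(17)=59316, f(18)=-99950; answer -99950

-99950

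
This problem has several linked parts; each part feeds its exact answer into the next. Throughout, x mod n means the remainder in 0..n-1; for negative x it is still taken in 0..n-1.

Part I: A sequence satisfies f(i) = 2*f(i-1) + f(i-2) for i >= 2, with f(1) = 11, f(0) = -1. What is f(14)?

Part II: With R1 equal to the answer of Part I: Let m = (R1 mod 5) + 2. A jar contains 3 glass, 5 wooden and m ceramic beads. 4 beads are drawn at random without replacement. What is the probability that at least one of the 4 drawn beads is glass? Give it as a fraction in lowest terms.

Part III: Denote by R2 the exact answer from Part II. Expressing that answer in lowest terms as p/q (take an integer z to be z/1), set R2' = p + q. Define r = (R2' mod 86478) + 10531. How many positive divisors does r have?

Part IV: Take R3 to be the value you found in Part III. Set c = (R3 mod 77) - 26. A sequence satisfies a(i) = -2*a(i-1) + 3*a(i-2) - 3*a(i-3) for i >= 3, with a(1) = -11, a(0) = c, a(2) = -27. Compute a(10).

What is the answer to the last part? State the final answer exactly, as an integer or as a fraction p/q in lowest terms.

-180393

Part I: f(2) = 2*(11) + 1*(-1) = 21; iterating: f(2)=21, f(3)=53, f(4)=127, f(5)=307, f(6)=741, f(7)=1789, f(8)=4319, f(9)=10427, f(10)=25173, f(11)=60773, f(12)=146719, f(13)=354211, f(14)=855141; answer 855141
Part II: R1 = 855141; m = 3; total draws C(11,4) = 330; complement C(8,4) = 70; favorable 330 - 70 = 260; P = 26/33; answer 26/33
Part III: R2 = 26/33; threaded value p + q = 59; r = 10590; 10590 = 2 * 3 * 5 * 353; number of divisors = (1+1) * (1+1) * (1+1) * (1+1) = 16; answer 16
Part IV: R3 = 16; c = -10; a(3) = -2*(-27) + 3*(-11) - 3*(-10) = 51; iterating: a(3)=51, a(4)=-150, a(5)=534, a(6)=-1671, a(7)=5394, a(8)=-17403, a(9)=56001, a(10)=-180393; answer -180393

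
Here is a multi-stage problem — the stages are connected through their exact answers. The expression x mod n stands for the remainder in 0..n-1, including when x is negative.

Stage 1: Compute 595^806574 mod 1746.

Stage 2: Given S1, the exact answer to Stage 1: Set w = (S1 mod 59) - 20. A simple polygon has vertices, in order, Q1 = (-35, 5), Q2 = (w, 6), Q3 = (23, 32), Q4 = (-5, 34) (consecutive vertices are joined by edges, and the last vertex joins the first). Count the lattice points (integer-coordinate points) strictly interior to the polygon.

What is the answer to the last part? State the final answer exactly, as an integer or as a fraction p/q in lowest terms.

Stage 1: squarings mod 1746: 595^1=595, 595^2=1333, 595^4=1207, 595^8=685, 595^16=1297, 595^32=811, 595^64=1225, 595^128=811, 595^256=1225, 595^512=811, 595^1024=1225, 595^2048=811, 595^4096=1225, 595^8192=811, 595^16384=1225, 595^32768=811, 595^65536=1225, 595^131072=811, 595^262144=1225, 595^524288=811; 595^806574 = 595^2 * 595^4 * 595^8 * 595^32 * 595^128 * 595^512 * 595^1024 * 595^2048 * 595^16384 * 595^262144 * 595^524288 = 1243 (mod 1746); answer 1243
Stage 2: S1 = 1243; w = -16; cross terms: (-35*6 - -16*5)=-130, (-16*32 - 23*6)=-650, (23*34 - -5*32)=942, (-5*5 - -35*34)=1165; twice the area = |1327| = 1327; area = 1327/2; boundary points = 1 + 13 + 2 + 1 = 17; strictly interior points = area - boundary/2 + 1 = 656; answer 656

656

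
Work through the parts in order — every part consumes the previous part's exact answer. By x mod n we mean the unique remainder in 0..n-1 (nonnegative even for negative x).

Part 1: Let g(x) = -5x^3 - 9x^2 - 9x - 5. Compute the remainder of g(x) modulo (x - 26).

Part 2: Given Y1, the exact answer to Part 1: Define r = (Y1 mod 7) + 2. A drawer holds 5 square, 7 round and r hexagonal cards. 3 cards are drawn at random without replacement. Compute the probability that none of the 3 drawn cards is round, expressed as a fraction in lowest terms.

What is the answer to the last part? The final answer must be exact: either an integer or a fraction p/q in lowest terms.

Part 1: remainder = value at the root: -5*(26)^3 - 9*(26)^2 - 9*(26)^1 - 5 = (-87880) + (-6084) + (-234) + (-5) = -94203; answer -94203
Part 2: Y1 = -94203; r = 5; total draws C(17,3) = 680; favorable C(10,3) = 120; P = 3/17; answer 3/17

3/17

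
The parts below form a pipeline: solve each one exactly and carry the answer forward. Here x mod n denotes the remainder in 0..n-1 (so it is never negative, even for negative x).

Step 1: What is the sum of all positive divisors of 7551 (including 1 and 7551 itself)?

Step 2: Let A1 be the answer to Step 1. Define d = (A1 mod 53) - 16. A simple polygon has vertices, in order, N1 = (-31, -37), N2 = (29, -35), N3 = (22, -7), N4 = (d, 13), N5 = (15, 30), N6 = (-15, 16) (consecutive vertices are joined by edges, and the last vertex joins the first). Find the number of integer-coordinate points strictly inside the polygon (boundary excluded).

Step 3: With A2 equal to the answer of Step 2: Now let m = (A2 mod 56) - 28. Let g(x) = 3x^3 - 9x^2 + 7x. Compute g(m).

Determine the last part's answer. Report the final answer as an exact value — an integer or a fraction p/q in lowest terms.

Step 1: 7551 = 3^2 * 839; sigma = (1 + 3 + 9) * (1 + 839) = 13 * 840 = 10920; answer 10920
Step 2: A1 = 10920; d = -14; cross terms: (-31*-35 - 29*-37)=2158, (29*-7 - 22*-35)=567, (22*13 - -14*-7)=188, (-14*30 - 15*13)=-615, (15*16 - -15*30)=690, (-15*-37 - -31*16)=1051; twice the area = |4039| = 4039; area = 4039/2; boundary points = 2 + 7 + 4 + 1 + 2 + 1 = 17; strictly interior points = area - boundary/2 + 1 = 2012; answer 2012
Step 3: A2 = 2012; m = 24; 3*(24)^3 - 9*(24)^2 + 7*(24)^1 = (41472) + (-5184) + (168) = 36456; answer 36456

36456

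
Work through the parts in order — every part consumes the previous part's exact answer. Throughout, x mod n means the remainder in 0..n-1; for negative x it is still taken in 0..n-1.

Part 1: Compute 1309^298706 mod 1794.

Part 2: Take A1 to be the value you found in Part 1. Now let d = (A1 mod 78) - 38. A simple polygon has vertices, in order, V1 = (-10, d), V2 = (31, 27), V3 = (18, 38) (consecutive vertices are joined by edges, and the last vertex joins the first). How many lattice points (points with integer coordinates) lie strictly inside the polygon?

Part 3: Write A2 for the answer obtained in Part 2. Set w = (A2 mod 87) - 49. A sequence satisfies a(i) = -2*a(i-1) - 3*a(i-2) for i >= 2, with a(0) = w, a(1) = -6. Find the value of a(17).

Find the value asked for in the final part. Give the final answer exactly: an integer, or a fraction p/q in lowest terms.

Part 1: squarings mod 1794: 1309^1=1309, 1309^2=211, 1309^4=1465, 1309^8=601, 1309^16=607, 1309^32=679, 1309^64=1777, 1309^128=289, 1309^256=997, 1309^512=133, 1309^1024=1543, 1309^2048=211, 1309^4096=1465, 1309^8192=601, 1309^16384=607, 1309^32768=679, 1309^65536=1777, 1309^131072=289, 1309^262144=997; 1309^298706 = 1309^2 * 1309^16 * 1309^64 * 1309^128 * 1309^512 * 1309^1024 * 1309^2048 * 1309^32768 * 1309^262144 = 991 (mod 1794); answer 991
Part 2: A1 = 991; d = 17; cross terms: (-10*27 - 31*17)=-797, (31*38 - 18*27)=692, (18*17 - -10*38)=686; twice the area = |581| = 581; area = 581/2; boundary points = 1 + 1 + 7 = 9; strictly interior points = area - boundary/2 + 1 = 287; answer 287
Part 3: A2 = 287; w = -23; a(2) = -2*(-6) - 3*(-23) = 81; iterating: a(2)=81, a(3)=-144, a(4)=45, a(5)=342, a(6)=-819, a(7)=612, a(8)=1233, a(9)=-4302, a(10)=4905, a(11)=3096, a(12)=-20907, a(13)=32526, a(14)=-2331, a(15)=-92916, a(16)=192825, a(17)=-106902; answer -106902

-106902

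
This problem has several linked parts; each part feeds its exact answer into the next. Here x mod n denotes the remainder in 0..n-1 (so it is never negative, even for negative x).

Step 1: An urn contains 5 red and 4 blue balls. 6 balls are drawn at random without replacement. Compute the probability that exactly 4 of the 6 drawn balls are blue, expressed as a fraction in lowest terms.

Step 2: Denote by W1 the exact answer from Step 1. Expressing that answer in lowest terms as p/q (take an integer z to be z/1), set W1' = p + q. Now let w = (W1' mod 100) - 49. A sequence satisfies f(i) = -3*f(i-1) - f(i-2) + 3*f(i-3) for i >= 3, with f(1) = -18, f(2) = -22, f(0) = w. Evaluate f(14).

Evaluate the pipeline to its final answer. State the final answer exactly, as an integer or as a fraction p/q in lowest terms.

206906

Step 1: total draws C(9,6) = 84; favorable C(4,4)*C(5,2) = 10; P = 5/42; answer 5/42
Step 2: W1 = 5/42; threaded value p + q = 47; w = -2; f(3) = -3*(-22) - 1*(-18) + 3*(-2) = 78; iterating: f(3)=78, f(4)=-266, f(5)=654, f(6)=-1462, f(7)=2934, f(8)=-5378, f(9)=8814, f(10)=-12262, f(11)=11838, f(12)=3190, f(13)=-58194, f(14)=206906; answer 206906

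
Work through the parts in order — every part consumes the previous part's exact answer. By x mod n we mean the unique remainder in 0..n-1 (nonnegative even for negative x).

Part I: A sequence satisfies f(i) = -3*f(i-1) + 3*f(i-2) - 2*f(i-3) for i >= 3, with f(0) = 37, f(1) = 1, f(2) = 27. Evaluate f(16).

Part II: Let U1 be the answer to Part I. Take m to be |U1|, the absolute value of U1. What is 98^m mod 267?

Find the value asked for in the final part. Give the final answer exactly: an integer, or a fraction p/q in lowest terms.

218

Part I: f(3) = -3*(27) + 3*(1) - 2*(37) = -152; iterating: f(3)=-152, f(4)=535, f(5)=-2115, f(6)=8254, f(7)=-32177, f(8)=125523, f(9)=-489608, f(10)=1909747, f(11)=-7449111, f(12)=29055790, f(13)=-113334197, f(14)=442068183, f(15)=-1724318720, f(16)=6725829103; answer 6725829103
Part II: U1 = 6725829103; m = 6725829103; squarings mod 267: 98^1=98, 98^2=259, 98^4=64, 98^8=91, 98^16=4, 98^32=16, 98^64=256, 98^128=121, 98^256=223, 98^512=67, 98^1024=217, 98^2048=97, 98^4096=64, 98^8192=91, 98^16384=4, 98^32768=16, 98^65536=256, 98^131072=121, 98^262144=223, 98^524288=67, 98^1048576=217, 98^2097152=97, 98^4194304=64, 98^8388608=91, 98^16777216=4, 98^33554432=16, 98^67108864=256, 98^134217728=121, 98^268435456=223, 98^536870912=67, 98^1073741824=217, 98^2147483648=97, 98^4294967296=64; 98^6725829103 = 98^1 * 98^2 * 98^4 * 98^8 * 98^32 * 98^64 * 98^128 * 98^256 * 98^262144 * 98^2097152 * 98^4194304 * 98^8388608 * 98^268435456 * 98^2147483648 * 98^4294967296 = 218 (mod 267); answer 218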